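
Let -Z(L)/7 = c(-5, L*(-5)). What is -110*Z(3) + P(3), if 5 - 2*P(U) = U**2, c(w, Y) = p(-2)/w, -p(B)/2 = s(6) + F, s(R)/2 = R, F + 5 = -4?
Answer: 922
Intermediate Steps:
F = -9 (F = -5 - 4 = -9)
s(R) = 2*R
p(B) = -6 (p(B) = -2*(2*6 - 9) = -2*(12 - 9) = -2*3 = -6)
c(w, Y) = -6/w
Z(L) = -42/5 (Z(L) = -(-42)/(-5) = -(-42)*(-1)/5 = -7*6/5 = -42/5)
P(U) = 5/2 - U**2/2
-110*Z(3) + P(3) = -110*(-42/5) + (5/2 - 1/2*3**2) = 924 + (5/2 - 1/2*9) = 924 + (5/2 - 9/2) = 924 - 2 = 922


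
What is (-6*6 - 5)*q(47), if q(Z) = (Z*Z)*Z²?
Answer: -200066921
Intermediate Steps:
q(Z) = Z⁴ (q(Z) = Z²*Z² = Z⁴)
(-6*6 - 5)*q(47) = (-6*6 - 5)*47⁴ = (-36 - 5)*4879681 = -41*4879681 = -200066921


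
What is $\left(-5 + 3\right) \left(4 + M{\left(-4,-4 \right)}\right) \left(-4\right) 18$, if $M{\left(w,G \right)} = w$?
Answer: $0$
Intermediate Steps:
$\left(-5 + 3\right) \left(4 + M{\left(-4,-4 \right)}\right) \left(-4\right) 18 = \left(-5 + 3\right) \left(4 - 4\right) \left(-4\right) 18 = \left(-2\right) 0 \left(-4\right) 18 = 0 \left(-4\right) 18 = 0 \cdot 18 = 0$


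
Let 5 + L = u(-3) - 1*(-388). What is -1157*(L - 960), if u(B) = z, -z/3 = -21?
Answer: 594698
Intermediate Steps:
z = 63 (z = -3*(-21) = 63)
u(B) = 63
L = 446 (L = -5 + (63 - 1*(-388)) = -5 + (63 + 388) = -5 + 451 = 446)
-1157*(L - 960) = -1157*(446 - 960) = -1157*(-514) = 594698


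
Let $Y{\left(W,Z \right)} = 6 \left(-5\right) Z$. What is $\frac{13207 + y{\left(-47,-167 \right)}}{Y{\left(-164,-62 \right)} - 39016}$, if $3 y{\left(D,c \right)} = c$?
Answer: $- \frac{19727}{55734} \approx -0.35395$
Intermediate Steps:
$Y{\left(W,Z \right)} = - 30 Z$
$y{\left(D,c \right)} = \frac{c}{3}$
$\frac{13207 + y{\left(-47,-167 \right)}}{Y{\left(-164,-62 \right)} - 39016} = \frac{13207 + \frac{1}{3} \left(-167\right)}{\left(-30\right) \left(-62\right) - 39016} = \frac{13207 - \frac{167}{3}}{1860 - 39016} = \frac{39454}{3 \left(-37156\right)} = \frac{39454}{3} \left(- \frac{1}{37156}\right) = - \frac{19727}{55734}$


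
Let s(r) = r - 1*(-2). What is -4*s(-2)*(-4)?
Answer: 0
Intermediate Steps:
s(r) = 2 + r (s(r) = r + 2 = 2 + r)
-4*s(-2)*(-4) = -4*(2 - 2)*(-4) = -4*0*(-4) = 0*(-4) = 0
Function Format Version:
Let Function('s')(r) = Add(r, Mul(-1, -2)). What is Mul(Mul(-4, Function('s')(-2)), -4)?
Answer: 0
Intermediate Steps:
Function('s')(r) = Add(2, r) (Function('s')(r) = Add(r, 2) = Add(2, r))
Mul(Mul(-4, Function('s')(-2)), -4) = Mul(Mul(-4, Add(2, -2)), -4) = Mul(Mul(-4, 0), -4) = Mul(0, -4) = 0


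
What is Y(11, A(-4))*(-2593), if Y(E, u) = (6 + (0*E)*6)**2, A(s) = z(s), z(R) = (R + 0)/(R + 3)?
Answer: -93348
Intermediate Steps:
z(R) = R/(3 + R)
A(s) = s/(3 + s)
Y(E, u) = 36 (Y(E, u) = (6 + 0*6)**2 = (6 + 0)**2 = 6**2 = 36)
Y(11, A(-4))*(-2593) = 36*(-2593) = -93348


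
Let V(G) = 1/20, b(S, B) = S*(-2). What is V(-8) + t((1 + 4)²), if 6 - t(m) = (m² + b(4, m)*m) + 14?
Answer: -8659/20 ≈ -432.95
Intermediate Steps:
b(S, B) = -2*S
V(G) = 1/20
t(m) = -8 - m² + 8*m (t(m) = 6 - ((m² + (-2*4)*m) + 14) = 6 - ((m² - 8*m) + 14) = 6 - (14 + m² - 8*m) = 6 + (-14 - m² + 8*m) = -8 - m² + 8*m)
V(-8) + t((1 + 4)²) = 1/20 + (-8 - ((1 + 4)²)² + 8*(1 + 4)²) = 1/20 + (-8 - (5²)² + 8*5²) = 1/20 + (-8 - 1*25² + 8*25) = 1/20 + (-8 - 1*625 + 200) = 1/20 + (-8 - 625 + 200) = 1/20 - 433 = -8659/20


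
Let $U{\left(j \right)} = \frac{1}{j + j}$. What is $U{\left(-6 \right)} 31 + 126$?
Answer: $\frac{1481}{12} \approx 123.42$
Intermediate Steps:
$U{\left(j \right)} = \frac{1}{2 j}$
$U{\left(-6 \right)} 31 + 126 = \frac{1}{2 \left(-6\right)} 31 + 126 = \frac{1}{2} \left(- \frac{1}{6}\right) 31 + 126 = \left(- \frac{1}{12}\right) 31 + 126 = - \frac{31}{12} + 126 = \frac{1481}{12}$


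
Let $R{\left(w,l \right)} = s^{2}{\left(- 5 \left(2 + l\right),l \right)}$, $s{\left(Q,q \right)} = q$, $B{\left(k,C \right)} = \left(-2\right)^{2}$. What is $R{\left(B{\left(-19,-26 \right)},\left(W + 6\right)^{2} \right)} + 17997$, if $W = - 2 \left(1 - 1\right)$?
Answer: $19293$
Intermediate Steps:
$W = 0$ ($W = \left(-2\right) 0 = 0$)
$B{\left(k,C \right)} = 4$
$R{\left(w,l \right)} = l^{2}$
$R{\left(B{\left(-19,-26 \right)},\left(W + 6\right)^{2} \right)} + 17997 = \left(\left(0 + 6\right)^{2}\right)^{2} + 17997 = \left(6^{2}\right)^{2} + 17997 = 36^{2} + 17997 = 1296 + 17997 = 19293$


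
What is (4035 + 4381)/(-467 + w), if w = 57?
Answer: -4208/205 ≈ -20.527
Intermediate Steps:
(4035 + 4381)/(-467 + w) = (4035 + 4381)/(-467 + 57) = 8416/(-410) = 8416*(-1/410) = -4208/205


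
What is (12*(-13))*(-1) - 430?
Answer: -274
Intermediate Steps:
(12*(-13))*(-1) - 430 = -156*(-1) - 430 = 156 - 430 = -274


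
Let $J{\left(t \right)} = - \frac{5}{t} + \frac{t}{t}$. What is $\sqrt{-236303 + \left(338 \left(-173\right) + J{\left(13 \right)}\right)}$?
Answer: $\frac{i \sqrt{49817209}}{13} \approx 542.93 i$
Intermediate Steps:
$J{\left(t \right)} = 1 - \frac{5}{t}$ ($J{\left(t \right)} = - \frac{5}{t} + 1 = 1 - \frac{5}{t}$)
$\sqrt{-236303 + \left(338 \left(-173\right) + J{\left(13 \right)}\right)} = \sqrt{-236303 + \left(338 \left(-173\right) + \frac{-5 + 13}{13}\right)} = \sqrt{-236303 + \left(-58474 + \frac{1}{13} \cdot 8\right)} = \sqrt{-236303 + \left(-58474 + \frac{8}{13}\right)} = \sqrt{-236303 - \frac{760154}{13}} = \sqrt{- \frac{3832093}{13}} = \frac{i \sqrt{49817209}}{13}$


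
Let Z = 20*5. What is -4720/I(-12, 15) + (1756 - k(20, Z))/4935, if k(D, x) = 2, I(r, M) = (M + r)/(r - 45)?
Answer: 442572554/4935 ≈ 89680.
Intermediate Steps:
Z = 100
I(r, M) = (M + r)/(-45 + r)
-4720/I(-12, 15) + (1756 - k(20, Z))/4935 = -4720*(-45 - 12)/(15 - 12) + (1756 - 1*2)/4935 = -4720/(3/(-57)) + (1756 - 2)*(1/4935) = -4720/((-1/57*3)) + 1754*(1/4935) = -4720/(-1/19) + 1754/4935 = -4720*(-19) + 1754/4935 = 89680 + 1754/4935 = 442572554/4935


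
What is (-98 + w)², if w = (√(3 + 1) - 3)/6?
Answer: 346921/36 ≈ 9636.7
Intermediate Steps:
w = -⅙ (w = (√4 - 3)*(⅙) = (2 - 3)*(⅙) = -1*⅙ = -⅙ ≈ -0.16667)
(-98 + w)² = (-98 - ⅙)² = (-589/6)² = 346921/36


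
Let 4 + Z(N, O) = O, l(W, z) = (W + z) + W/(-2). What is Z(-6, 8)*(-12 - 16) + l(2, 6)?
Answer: -105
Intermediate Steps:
l(W, z) = z + W/2 (l(W, z) = (W + z) + W*(-1/2) = (W + z) - W/2 = z + W/2)
Z(N, O) = -4 + O
Z(-6, 8)*(-12 - 16) + l(2, 6) = (-4 + 8)*(-12 - 16) + (6 + (1/2)*2) = 4*(-28) + (6 + 1) = -112 + 7 = -105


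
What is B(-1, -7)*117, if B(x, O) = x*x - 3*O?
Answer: 2574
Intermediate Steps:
B(x, O) = x**2 - 3*O
B(-1, -7)*117 = ((-1)**2 - 3*(-7))*117 = (1 + 21)*117 = 22*117 = 2574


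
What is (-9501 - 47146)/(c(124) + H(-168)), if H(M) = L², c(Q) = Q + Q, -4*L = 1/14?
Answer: -177644992/777729 ≈ -228.42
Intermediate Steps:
L = -1/56 (L = -¼/14 = -¼*1/14 = -1/56 ≈ -0.017857)
c(Q) = 2*Q
H(M) = 1/3136 (H(M) = (-1/56)² = 1/3136)
(-9501 - 47146)/(c(124) + H(-168)) = (-9501 - 47146)/(2*124 + 1/3136) = -56647/(248 + 1/3136) = -56647/777729/3136 = -56647*3136/777729 = -177644992/777729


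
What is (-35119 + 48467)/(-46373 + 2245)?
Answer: -3337/11032 ≈ -0.30248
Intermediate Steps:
(-35119 + 48467)/(-46373 + 2245) = 13348/(-44128) = 13348*(-1/44128) = -3337/11032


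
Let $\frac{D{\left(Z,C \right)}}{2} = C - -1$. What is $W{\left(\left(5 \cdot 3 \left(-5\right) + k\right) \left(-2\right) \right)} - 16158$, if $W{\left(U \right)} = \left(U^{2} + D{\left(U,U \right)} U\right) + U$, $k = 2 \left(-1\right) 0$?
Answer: $51792$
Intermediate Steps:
$k = 0$ ($k = \left(-2\right) 0 = 0$)
$D{\left(Z,C \right)} = 2 + 2 C$ ($D{\left(Z,C \right)} = 2 \left(C - -1\right) = 2 \left(C + 1\right) = 2 \left(1 + C\right) = 2 + 2 C$)
$W{\left(U \right)} = U + U^{2} + U \left(2 + 2 U\right)$ ($W{\left(U \right)} = \left(U^{2} + \left(2 + 2 U\right) U\right) + U = \left(U^{2} + U \left(2 + 2 U\right)\right) + U = U + U^{2} + U \left(2 + 2 U\right)$)
$W{\left(\left(5 \cdot 3 \left(-5\right) + k\right) \left(-2\right) \right)} - 16158 = 3 \left(5 \cdot 3 \left(-5\right) + 0\right) \left(-2\right) \left(1 + \left(5 \cdot 3 \left(-5\right) + 0\right) \left(-2\right)\right) - 16158 = 3 \left(15 \left(-5\right) + 0\right) \left(-2\right) \left(1 + \left(15 \left(-5\right) + 0\right) \left(-2\right)\right) - 16158 = 3 \left(-75 + 0\right) \left(-2\right) \left(1 + \left(-75 + 0\right) \left(-2\right)\right) - 16158 = 3 \left(\left(-75\right) \left(-2\right)\right) \left(1 - -150\right) - 16158 = 3 \cdot 150 \left(1 + 150\right) - 16158 = 3 \cdot 150 \cdot 151 - 16158 = 67950 - 16158 = 51792$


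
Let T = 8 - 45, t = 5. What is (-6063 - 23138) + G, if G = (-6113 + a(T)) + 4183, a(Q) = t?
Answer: -31126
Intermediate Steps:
T = -37
a(Q) = 5
G = -1925 (G = (-6113 + 5) + 4183 = -6108 + 4183 = -1925)
(-6063 - 23138) + G = (-6063 - 23138) - 1925 = -29201 - 1925 = -31126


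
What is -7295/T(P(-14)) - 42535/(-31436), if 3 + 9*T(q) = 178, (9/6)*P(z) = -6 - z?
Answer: -411297391/1100260 ≈ -373.82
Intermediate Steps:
P(z) = -4 - 2*z/3 (P(z) = 2*(-6 - z)/3 = -4 - 2*z/3)
T(q) = 175/9 (T(q) = -⅓ + (⅑)*178 = -⅓ + 178/9 = 175/9)
-7295/T(P(-14)) - 42535/(-31436) = -7295/175/9 - 42535/(-31436) = -7295*9/175 - 42535*(-1/31436) = -13131/35 + 42535/31436 = -411297391/1100260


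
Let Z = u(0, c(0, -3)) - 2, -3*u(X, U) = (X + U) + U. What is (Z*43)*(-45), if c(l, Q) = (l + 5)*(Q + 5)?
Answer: 16770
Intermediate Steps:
c(l, Q) = (5 + Q)*(5 + l) (c(l, Q) = (5 + l)*(5 + Q) = (5 + Q)*(5 + l))
u(X, U) = -2*U/3 - X/3 (u(X, U) = -((X + U) + U)/3 = -((U + X) + U)/3 = -(X + 2*U)/3 = -2*U/3 - X/3)
Z = -26/3 (Z = (-2*(25 + 5*(-3) + 5*0 - 3*0)/3 - ⅓*0) - 2 = (-2*(25 - 15 + 0 + 0)/3 + 0) - 2 = (-⅔*10 + 0) - 2 = (-20/3 + 0) - 2 = -20/3 - 2 = -26/3 ≈ -8.6667)
(Z*43)*(-45) = -26/3*43*(-45) = -1118/3*(-45) = 16770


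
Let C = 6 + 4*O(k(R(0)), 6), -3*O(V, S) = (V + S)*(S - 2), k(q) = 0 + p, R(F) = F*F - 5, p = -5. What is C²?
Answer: 4/9 ≈ 0.44444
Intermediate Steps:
R(F) = -5 + F² (R(F) = F² - 5 = -5 + F²)
k(q) = -5 (k(q) = 0 - 5 = -5)
O(V, S) = -(-2 + S)*(S + V)/3 (O(V, S) = -(V + S)*(S - 2)/3 = -(S + V)*(-2 + S)/3 = -(-2 + S)*(S + V)/3)
C = ⅔ (C = 6 + 4*(-⅓*6² + (⅔)*6 + (⅔)*(-5) - ⅓*6*(-5)) = 6 + 4*(-⅓*36 + 4 - 10/3 + 10) = 6 + 4*(-12 + 4 - 10/3 + 10) = 6 + 4*(-4/3) = 6 - 16/3 = ⅔ ≈ 0.66667)
C² = (⅔)² = 4/9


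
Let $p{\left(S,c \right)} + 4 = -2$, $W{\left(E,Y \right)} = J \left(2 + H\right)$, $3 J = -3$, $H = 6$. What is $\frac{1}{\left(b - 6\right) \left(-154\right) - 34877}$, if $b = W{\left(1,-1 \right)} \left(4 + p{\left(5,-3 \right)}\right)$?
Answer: $- \frac{1}{36417} \approx -2.746 \cdot 10^{-5}$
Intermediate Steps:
$J = -1$ ($J = \frac{1}{3} \left(-3\right) = -1$)
$W{\left(E,Y \right)} = -8$ ($W{\left(E,Y \right)} = - (2 + 6) = \left(-1\right) 8 = -8$)
$p{\left(S,c \right)} = -6$ ($p{\left(S,c \right)} = -4 - 2 = -6$)
$b = 16$ ($b = - 8 \left(4 - 6\right) = \left(-8\right) \left(-2\right) = 16$)
$\frac{1}{\left(b - 6\right) \left(-154\right) - 34877} = \frac{1}{\left(16 - 6\right) \left(-154\right) - 34877} = \frac{1}{10 \left(-154\right) - 34877} = \frac{1}{-1540 - 34877} = \frac{1}{-36417} = - \frac{1}{36417}$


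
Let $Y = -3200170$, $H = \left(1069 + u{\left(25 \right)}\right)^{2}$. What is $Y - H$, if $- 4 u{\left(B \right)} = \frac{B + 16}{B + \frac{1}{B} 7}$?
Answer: $- \frac{27749195012929}{6390784} \approx -4.3421 \cdot 10^{6}$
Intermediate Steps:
$u{\left(B \right)} = - \frac{16 + B}{4 \left(B + \frac{7}{B}\right)}$ ($u{\left(B \right)} = - \frac{\left(B + 16\right) \frac{1}{B + \frac{1}{B} 7}}{4} = - \frac{\left(16 + B\right) \frac{1}{B + \frac{7}{B}}}{4} = - \frac{\frac{1}{B + \frac{7}{B}} \left(16 + B\right)}{4} = - \frac{16 + B}{4 \left(B + \frac{7}{B}\right)}$)
$H = \frac{7297599779649}{6390784}$ ($H = \left(1069 - \frac{25 \left(16 + 25\right)}{28 + 4 \cdot 25^{2}}\right)^{2} = \left(1069 - 25 \frac{1}{28 + 4 \cdot 625} \cdot 41\right)^{2} = \left(1069 - 25 \frac{1}{28 + 2500} \cdot 41\right)^{2} = \left(1069 - 25 \cdot \frac{1}{2528} \cdot 41\right)^{2} = \left(1069 - \frac{1025}{2528}\right)^{2} = \left(\frac{2701407}{2528}\right)^{2} = \frac{7297599779649}{6390784} \approx 1.1419 \cdot 10^{6}$)
$Y - H = -3200170 - \frac{7297599779649}{6390784} = - \frac{27749195012929}{6390784}$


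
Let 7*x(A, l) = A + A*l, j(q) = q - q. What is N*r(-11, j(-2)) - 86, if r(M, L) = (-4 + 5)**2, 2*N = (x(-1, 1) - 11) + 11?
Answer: -603/7 ≈ -86.143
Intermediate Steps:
j(q) = 0
x(A, l) = A/7 + A*l/7 (x(A, l) = (A + A*l)/7 = A/7 + A*l/7)
N = -1/7 (N = (((1/7)*(-1)*(1 + 1) - 11) + 11)/2 = (((1/7)*(-1)*2 - 11) + 11)/2 = ((-2/7 - 11) + 11)/2 = (-79/7 + 11)/2 = (1/2)*(-2/7) = -1/7 ≈ -0.14286)
r(M, L) = 1 (r(M, L) = 1**2 = 1)
N*r(-11, j(-2)) - 86 = -1/7*1 - 86 = -1/7 - 86 = -603/7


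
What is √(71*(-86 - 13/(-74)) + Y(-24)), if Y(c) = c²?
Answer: I*√30213978/74 ≈ 74.28*I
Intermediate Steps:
√(71*(-86 - 13/(-74)) + Y(-24)) = √(71*(-86 - 13/(-74)) + (-24)²) = √(71*(-86 - 13*(-1/74)) + 576) = √(71*(-86 + 13/74) + 576) = √(71*(-6351/74) + 576) = √(-450921/74 + 576) = √(-408297/74) = I*√30213978/74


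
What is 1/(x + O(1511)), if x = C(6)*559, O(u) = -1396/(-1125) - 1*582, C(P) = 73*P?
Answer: 1125/274793896 ≈ 4.0940e-6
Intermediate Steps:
O(u) = -653354/1125 (O(u) = -1396*(-1/1125) - 582 = 1396/1125 - 582 = -653354/1125)
x = 244842 (x = (73*6)*559 = 438*559 = 244842)
1/(x + O(1511)) = 1/(244842 - 653354/1125) = 1/(274793896/1125) = 1125/274793896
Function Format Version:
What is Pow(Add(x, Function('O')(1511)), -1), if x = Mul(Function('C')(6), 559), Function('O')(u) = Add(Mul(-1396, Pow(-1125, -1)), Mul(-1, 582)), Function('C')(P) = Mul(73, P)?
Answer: Rational(1125, 274793896) ≈ 4.0940e-6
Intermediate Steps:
Function('O')(u) = Rational(-653354, 1125) (Function('O')(u) = Add(Mul(-1396, Rational(-1, 1125)), -582) = Add(Rational(1396, 1125), -582) = Rational(-653354, 1125))
x = 244842 (x = Mul(Mul(73, 6), 559) = Mul(438, 559) = 244842)
Pow(Add(x, Function('O')(1511)), -1) = Pow(Add(244842, Rational(-653354, 1125)), -1) = Pow(Rational(274793896, 1125), -1) = Rational(1125, 274793896)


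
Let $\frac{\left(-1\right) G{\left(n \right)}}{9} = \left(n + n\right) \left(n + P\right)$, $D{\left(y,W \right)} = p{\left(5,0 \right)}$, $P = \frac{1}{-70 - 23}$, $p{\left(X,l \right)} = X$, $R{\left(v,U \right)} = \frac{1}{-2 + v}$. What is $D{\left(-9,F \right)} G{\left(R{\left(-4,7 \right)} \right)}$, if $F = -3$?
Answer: $- \frac{165}{62} \approx -2.6613$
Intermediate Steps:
$P = - \frac{1}{93}$ ($P = \frac{1}{-93} = - \frac{1}{93} \approx -0.010753$)
$D{\left(y,W \right)} = 5$
$G{\left(n \right)} = - 18 n \left(- \frac{1}{93} + n\right)$ ($G{\left(n \right)} = - 9 \left(n + n\right) \left(n - \frac{1}{93}\right) = - 9 \cdot 2 n \left(- \frac{1}{93} + n\right) = - 18 n \left(- \frac{1}{93} + n\right)$)
$D{\left(-9,F \right)} G{\left(R{\left(-4,7 \right)} \right)} = 5 \frac{6 \left(1 - \frac{93}{-2 - 4}\right)}{31 \left(-2 - 4\right)} = 5 \frac{6 \left(1 - \frac{93}{-6}\right)}{31 \left(-6\right)} = 5 \cdot \frac{6}{31} \left(- \frac{1}{6}\right) \left(1 - - \frac{31}{2}\right) = 5 \cdot \frac{6}{31} \left(- \frac{1}{6}\right) \left(1 + \frac{31}{2}\right) = 5 \cdot \frac{6}{31} \left(- \frac{1}{6}\right) \frac{33}{2} = 5 \left(- \frac{33}{62}\right) = - \frac{165}{62}$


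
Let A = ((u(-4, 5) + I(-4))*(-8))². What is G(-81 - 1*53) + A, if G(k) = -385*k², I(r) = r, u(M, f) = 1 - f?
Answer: -6908964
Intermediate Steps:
A = 4096 (A = (((1 - 1*5) - 4)*(-8))² = (((1 - 5) - 4)*(-8))² = ((-4 - 4)*(-8))² = (-8*(-8))² = 64² = 4096)
G(-81 - 1*53) + A = -385*(-81 - 1*53)² + 4096 = -385*(-81 - 53)² + 4096 = -385*(-134)² + 4096 = -385*17956 + 4096 = -6913060 + 4096 = -6908964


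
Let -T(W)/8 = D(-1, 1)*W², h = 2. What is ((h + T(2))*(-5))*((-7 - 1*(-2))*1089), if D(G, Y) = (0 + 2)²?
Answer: -3430350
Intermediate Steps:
D(G, Y) = 4 (D(G, Y) = 2² = 4)
T(W) = -32*W²
((h + T(2))*(-5))*((-7 - 1*(-2))*1089) = ((2 - 32*2²)*(-5))*((-7 - 1*(-2))*1089) = ((2 - 32*4)*(-5))*((-7 + 2)*1089) = ((2 - 128)*(-5))*(-5*1089) = -126*(-5)*(-5445) = 630*(-5445) = -3430350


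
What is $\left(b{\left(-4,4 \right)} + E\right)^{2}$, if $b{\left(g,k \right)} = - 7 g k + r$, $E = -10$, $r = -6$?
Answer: $9216$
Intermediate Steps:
$b{\left(g,k \right)} = -6 - 7 g k$ ($b{\left(g,k \right)} = - 7 g k - 6 = -6 - 7 g k$)
$\left(b{\left(-4,4 \right)} + E\right)^{2} = \left(\left(-6 - \left(-28\right) 4\right) - 10\right)^{2} = \left(\left(-6 + 112\right) - 10\right)^{2} = \left(106 - 10\right)^{2} = 96^{2} = 9216$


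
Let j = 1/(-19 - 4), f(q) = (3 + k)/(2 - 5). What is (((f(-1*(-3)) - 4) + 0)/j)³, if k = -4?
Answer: 16194277/27 ≈ 5.9979e+5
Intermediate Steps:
f(q) = ⅓ (f(q) = (3 - 4)/(2 - 5) = -1/(-3) = -1*(-⅓) = ⅓)
j = -1/23 (j = 1/(-23) = -1/23 ≈ -0.043478)
(((f(-1*(-3)) - 4) + 0)/j)³ = (((⅓ - 4) + 0)/(-1/23))³ = ((-11/3 + 0)*(-23))³ = (-11/3*(-23))³ = (253/3)³ = 16194277/27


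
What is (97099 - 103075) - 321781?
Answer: -327757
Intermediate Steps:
(97099 - 103075) - 321781 = -5976 - 321781 = -327757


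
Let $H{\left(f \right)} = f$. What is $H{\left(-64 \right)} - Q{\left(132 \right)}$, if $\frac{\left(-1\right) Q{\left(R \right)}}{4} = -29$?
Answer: $-180$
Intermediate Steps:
$Q{\left(R \right)} = 116$ ($Q{\left(R \right)} = \left(-4\right) \left(-29\right) = 116$)
$H{\left(-64 \right)} - Q{\left(132 \right)} = -64 - 116 = -180$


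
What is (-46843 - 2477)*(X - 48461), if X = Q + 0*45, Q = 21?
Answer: 2389060800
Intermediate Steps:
X = 21 (X = 21 + 0*45 = 21 + 0 = 21)
(-46843 - 2477)*(X - 48461) = (-46843 - 2477)*(21 - 48461) = -49320*(-48440) = 2389060800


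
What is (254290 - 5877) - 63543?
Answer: 184870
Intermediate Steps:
(254290 - 5877) - 63543 = 248413 - 63543 = 184870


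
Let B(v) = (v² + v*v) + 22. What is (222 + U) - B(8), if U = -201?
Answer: -129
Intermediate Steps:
B(v) = 22 + 2*v² (B(v) = (v² + v²) + 22 = 2*v² + 22 = 22 + 2*v²)
(222 + U) - B(8) = (222 - 201) - (22 + 2*8²) = 21 - (22 + 2*64) = 21 - (22 + 128) = 21 - 1*150 = 21 - 150 = -129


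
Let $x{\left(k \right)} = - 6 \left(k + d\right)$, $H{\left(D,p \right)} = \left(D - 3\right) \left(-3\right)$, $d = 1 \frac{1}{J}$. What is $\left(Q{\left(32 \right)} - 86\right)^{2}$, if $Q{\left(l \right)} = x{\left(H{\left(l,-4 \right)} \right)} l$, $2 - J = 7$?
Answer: $\frac{6935891524}{25} \approx 2.7744 \cdot 10^{8}$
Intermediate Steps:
$J = -5$ ($J = 2 - 7 = -5$)
$d = - \frac{1}{5}$ ($d = 1 \frac{1}{-5} = 1 \left(- \frac{1}{5}\right) = - \frac{1}{5} \approx -0.2$)
$H{\left(D,p \right)} = 9 - 3 D$ ($H{\left(D,p \right)} = \left(-3 + D\right) \left(-3\right) = 9 - 3 D$)
$x{\left(k \right)} = \frac{6}{5} - 6 k$ ($x{\left(k \right)} = - 6 \left(k - \frac{1}{5}\right) = - 6 \left(- \frac{1}{5} + k\right) = \frac{6}{5} - 6 k$)
$Q{\left(l \right)} = l \left(- \frac{264}{5} + 18 l\right)$ ($Q{\left(l \right)} = \left(\frac{6}{5} - 6 \left(9 - 3 l\right)\right) l = \left(\frac{6}{5} + \left(-54 + 18 l\right)\right) l = \left(- \frac{264}{5} + 18 l\right) l = l \left(- \frac{264}{5} + 18 l\right)$)
$\left(Q{\left(32 \right)} - 86\right)^{2} = \left(\frac{6}{5} \cdot 32 \left(-44 + 15 \cdot 32\right) - 86\right)^{2} = \left(\frac{6}{5} \cdot 32 \left(-44 + 480\right) - 86\right)^{2} = \left(\frac{6}{5} \cdot 32 \cdot 436 - 86\right)^{2} = \left(\frac{83712}{5} - 86\right)^{2} = \left(\frac{83282}{5}\right)^{2} = \frac{6935891524}{25}$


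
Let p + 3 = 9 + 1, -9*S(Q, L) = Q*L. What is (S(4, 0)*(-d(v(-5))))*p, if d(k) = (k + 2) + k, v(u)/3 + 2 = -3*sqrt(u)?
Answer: 0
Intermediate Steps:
S(Q, L) = -L*Q/9 (S(Q, L) = -Q*L/9 = -L*Q/9)
v(u) = -6 - 9*sqrt(u) (v(u) = -6 + 3*(-3*sqrt(u)) = -6 - 9*sqrt(u))
d(k) = 2 + 2*k (d(k) = (2 + k) + k = 2 + 2*k)
p = 7 (p = -3 + (9 + 1) = -3 + 10 = 7)
(S(4, 0)*(-d(v(-5))))*p = ((-1/9*0*4)*(-(2 + 2*(-6 - 9*I*sqrt(5)))))*7 = (0*(-(2 + 2*(-6 - 9*I*sqrt(5)))))*7 = (0*(-(2 + (-12 - 18*I*sqrt(5)))))*7 = (0*(-(-10 - 18*I*sqrt(5))))*7 = (0*(10 + 18*I*sqrt(5)))*7 = 0*7 = 0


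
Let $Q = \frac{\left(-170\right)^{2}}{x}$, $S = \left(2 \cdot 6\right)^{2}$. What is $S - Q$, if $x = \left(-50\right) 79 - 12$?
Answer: $\frac{299714}{1981} \approx 151.29$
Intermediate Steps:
$x = -3962$ ($x = -3950 - 12 = -3962$)
$S = 144$ ($S = 12^{2} = 144$)
$Q = - \frac{14450}{1981}$ ($Q = \frac{\left(-170\right)^{2}}{-3962} = 28900 \left(- \frac{1}{3962}\right) = - \frac{14450}{1981} \approx -7.2943$)
$S - Q = 144 - - \frac{14450}{1981} = 144 + \frac{14450}{1981} = \frac{299714}{1981}$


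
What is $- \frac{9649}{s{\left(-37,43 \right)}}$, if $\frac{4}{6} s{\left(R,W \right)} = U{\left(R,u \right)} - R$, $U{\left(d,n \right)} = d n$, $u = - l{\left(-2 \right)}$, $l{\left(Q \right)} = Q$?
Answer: $\frac{19298}{111} \approx 173.86$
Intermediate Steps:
$u = 2$ ($u = \left(-1\right) \left(-2\right) = 2$)
$s{\left(R,W \right)} = \frac{3 R}{2}$ ($s{\left(R,W \right)} = \frac{3 \left(R 2 - R\right)}{2} = \frac{3 \left(2 R - R\right)}{2} = \frac{3 R}{2}$)
$- \frac{9649}{s{\left(-37,43 \right)}} = - \frac{9649}{\frac{3}{2} \left(-37\right)} = - \frac{9649}{- \frac{111}{2}} = \left(-9649\right) \left(- \frac{2}{111}\right) = \frac{19298}{111}$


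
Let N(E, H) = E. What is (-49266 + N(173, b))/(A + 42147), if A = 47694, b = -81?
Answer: -49093/89841 ≈ -0.54644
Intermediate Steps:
(-49266 + N(173, b))/(A + 42147) = (-49266 + 173)/(47694 + 42147) = -49093/89841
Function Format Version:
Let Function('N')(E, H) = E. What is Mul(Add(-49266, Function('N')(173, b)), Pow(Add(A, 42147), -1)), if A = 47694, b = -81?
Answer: Rational(-49093, 89841) ≈ -0.54644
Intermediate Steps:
Mul(Add(-49266, Function('N')(173, b)), Pow(Add(A, 42147), -1)) = Mul(Add(-49266, 173), Pow(Add(47694, 42147), -1)) = Mul(-49093, Pow(89841, -1)) = Mul(-49093, Rational(1, 89841)) = Rational(-49093, 89841)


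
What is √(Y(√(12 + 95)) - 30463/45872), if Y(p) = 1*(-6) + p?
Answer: √(-876427565 + 131515024*√107)/11468 ≈ 1.9183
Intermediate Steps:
Y(p) = -6 + p
√(Y(√(12 + 95)) - 30463/45872) = √((-6 + √(12 + 95)) - 30463/45872) = √((-6 + √107) - 30463*1/45872) = √((-6 + √107) - 30463/45872) = √(-305695/45872 + √107)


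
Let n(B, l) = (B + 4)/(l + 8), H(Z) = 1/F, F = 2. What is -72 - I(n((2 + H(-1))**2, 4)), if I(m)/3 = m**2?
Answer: -56977/768 ≈ -74.189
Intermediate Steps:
H(Z) = 1/2
n(B, l) = (4 + B)/(8 + l)
I(m) = 3*m**2
-72 - I(n((2 + H(-1))**2, 4)) = -72 - 3*((4 + (2 + 1/2)**2)/(8 + 4))**2 = -72 - 3*((4 + (5/2)**2)/12)**2 = -72 - 3*((4 + 25/4)/12)**2 = -72 - 3*((1/12)*(41/4))**2 = -72 - 3*(41/48)**2 = -72 - 3*1681/2304 = -72 - 1*1681/768 = -72 - 1681/768 = -56977/768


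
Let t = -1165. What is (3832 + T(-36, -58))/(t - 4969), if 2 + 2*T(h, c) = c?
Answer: -1901/3067 ≈ -0.61982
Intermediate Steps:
T(h, c) = -1 + c/2
(3832 + T(-36, -58))/(t - 4969) = (3832 + (-1 + (1/2)*(-58)))/(-1165 - 4969) = (3832 + (-1 - 29))/(-6134) = (3832 - 30)*(-1/6134) = 3802*(-1/6134) = -1901/3067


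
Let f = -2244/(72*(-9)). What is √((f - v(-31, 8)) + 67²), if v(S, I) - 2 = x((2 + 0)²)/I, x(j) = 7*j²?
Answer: √1450374/18 ≈ 66.906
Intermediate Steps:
v(S, I) = 2 + 112/I (v(S, I) = 2 + (7*((2 + 0)²)²)/I = 2 + (7*(2²)²)/I = 2 + (7*4²)/I = 2 + (7*16)/I = 2 + 112/I)
f = 187/54 (f = -2244/(-648) = -2244*(-1/648) = 187/54 ≈ 3.4630)
√((f - v(-31, 8)) + 67²) = √((187/54 - (2 + 112/8)) + 67²) = √((187/54 - (2 + 112*(⅛))) + 4489) = √((187/54 - (2 + 14)) + 4489) = √((187/54 - 1*16) + 4489) = √((187/54 - 16) + 4489) = √(-677/54 + 4489) = √(241729/54) = √1450374/18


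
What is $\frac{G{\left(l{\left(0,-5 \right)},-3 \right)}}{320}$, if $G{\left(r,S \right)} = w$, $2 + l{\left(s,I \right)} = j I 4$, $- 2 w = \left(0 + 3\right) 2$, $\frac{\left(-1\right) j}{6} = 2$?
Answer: $- \frac{3}{320} \approx -0.009375$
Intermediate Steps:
$j = -12$ ($j = \left(-6\right) 2 = -12$)
$w = -3$ ($w = - \frac{\left(0 + 3\right) 2}{2} = - \frac{3 \cdot 2}{2} = \left(- \frac{1}{2}\right) 6 = -3$)
$l{\left(s,I \right)} = -2 - 48 I$ ($l{\left(s,I \right)} = -2 + - 12 I 4 = -2 - 48 I$)
$G{\left(r,S \right)} = -3$
$\frac{G{\left(l{\left(0,-5 \right)},-3 \right)}}{320} = - \frac{3}{320}$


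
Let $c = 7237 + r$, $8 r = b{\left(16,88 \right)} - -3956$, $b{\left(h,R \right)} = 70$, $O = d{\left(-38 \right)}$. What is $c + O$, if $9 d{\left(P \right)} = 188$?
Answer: $\frac{279401}{36} \approx 7761.1$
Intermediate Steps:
$d{\left(P \right)} = \frac{188}{9}$ ($d{\left(P \right)} = \frac{1}{9} \cdot 188 = \frac{188}{9}$)
$O = \frac{188}{9} \approx 20.889$
$r = \frac{2013}{4}$ ($r = \frac{70 - -3956}{8} = \frac{70 + 3956}{8} = \frac{1}{8} \cdot 4026 = \frac{2013}{4} \approx 503.25$)
$c = \frac{30961}{4}$ ($c = 7237 + \frac{2013}{4} = \frac{30961}{4} \approx 7740.3$)
$c + O = \frac{30961}{4} + \frac{188}{9} = \frac{279401}{36}$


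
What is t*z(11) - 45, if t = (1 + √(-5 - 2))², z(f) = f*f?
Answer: -771 + 242*I*√7 ≈ -771.0 + 640.27*I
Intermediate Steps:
z(f) = f²
t = (1 + I*√7)² (t = (1 + √(-7))² = (1 + I*√7)² ≈ -6.0 + 5.2915*I)
t*z(11) - 45 = (1 + I*√7)²*11² - 45 = (1 + I*√7)²*121 - 45 = 121*(1 + I*√7)² - 45 = -45 + 121*(1 + I*√7)²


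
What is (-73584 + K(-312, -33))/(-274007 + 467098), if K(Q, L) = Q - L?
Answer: -73863/193091 ≈ -0.38253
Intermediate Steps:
(-73584 + K(-312, -33))/(-274007 + 467098) = (-73584 + (-312 - 1*(-33)))/(-274007 + 467098) = (-73584 + (-312 + 33))/193091 = (-73584 - 279)*(1/193091) = -73863*1/193091 = -73863/193091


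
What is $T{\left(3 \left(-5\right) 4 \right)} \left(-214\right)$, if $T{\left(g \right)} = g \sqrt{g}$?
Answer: $25680 i \sqrt{15} \approx 99458.0 i$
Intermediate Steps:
$T{\left(g \right)} = g^{\frac{3}{2}}$
$T{\left(3 \left(-5\right) 4 \right)} \left(-214\right) = \left(3 \left(-5\right) 4\right)^{\frac{3}{2}} \left(-214\right) = \left(\left(-15\right) 4\right)^{\frac{3}{2}} \left(-214\right) = \left(-60\right)^{\frac{3}{2}} \left(-214\right) = - 120 i \sqrt{15} \left(-214\right) = 25680 i \sqrt{15}$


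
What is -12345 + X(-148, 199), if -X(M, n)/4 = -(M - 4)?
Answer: -12953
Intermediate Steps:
X(M, n) = -16 + 4*M (X(M, n) = -(-4)*(M - 4) = -(-4)*(-4 + M) = -4*(4 - M) = -16 + 4*M)
-12345 + X(-148, 199) = -12345 + (-16 + 4*(-148)) = -12345 + (-16 - 592) = -12345 - 608 = -12953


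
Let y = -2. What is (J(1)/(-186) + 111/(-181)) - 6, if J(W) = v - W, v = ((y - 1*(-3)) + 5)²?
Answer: -228977/33666 ≈ -6.8014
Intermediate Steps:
v = 36 (v = ((-2 - 1*(-3)) + 5)² = ((-2 + 3) + 5)² = (1 + 5)² = 6² = 36)
J(W) = 36 - W
(J(1)/(-186) + 111/(-181)) - 6 = ((36 - 1*1)/(-186) + 111/(-181)) - 6 = ((36 - 1)*(-1/186) + 111*(-1/181)) - 6 = (35*(-1/186) - 111/181) - 6 = (-35/186 - 111/181) - 6 = -26981/33666 - 6 = -228977/33666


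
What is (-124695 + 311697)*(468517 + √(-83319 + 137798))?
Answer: 87613616034 + 187002*√54479 ≈ 8.7657e+10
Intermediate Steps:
(-124695 + 311697)*(468517 + √(-83319 + 137798)) = 187002*(468517 + √54479) = 87613616034 + 187002*√54479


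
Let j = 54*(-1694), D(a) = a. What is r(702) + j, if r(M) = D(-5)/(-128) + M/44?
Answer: -128775689/1408 ≈ -91460.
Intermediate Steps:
r(M) = 5/128 + M/44 (r(M) = -5/(-128) + M/44 = -5*(-1/128) + M*(1/44) = 5/128 + M/44)
j = -91476
r(702) + j = (5/128 + (1/44)*702) - 91476 = (5/128 + 351/22) - 91476 = 22519/1408 - 91476 = -128775689/1408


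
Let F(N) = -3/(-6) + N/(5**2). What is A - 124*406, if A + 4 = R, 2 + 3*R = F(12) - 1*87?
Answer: -2518867/50 ≈ -50377.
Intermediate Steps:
F(N) = 1/2 + N/25 (F(N) = -3*(-1/6) + N/25 = 1/2 + N*(1/25) = 1/2 + N/25)
R = -1467/50 (R = -2/3 + ((1/2 + (1/25)*12) - 1*87)/3 = -2/3 + ((1/2 + 12/25) - 87)/3 = -2/3 + (49/50 - 87)/3 = -2/3 + (1/3)*(-4301/50) = -2/3 - 4301/150 = -1467/50 ≈ -29.340)
A = -1667/50 (A = -4 - 1467/50 = -1667/50 ≈ -33.340)
A - 124*406 = -1667/50 - 124*406 = -1667/50 - 50344 = -2518867/50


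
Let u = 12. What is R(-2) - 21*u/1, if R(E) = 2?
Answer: -250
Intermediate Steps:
R(-2) - 21*u/1 = 2 - 252/1 = 2 - 252 = -250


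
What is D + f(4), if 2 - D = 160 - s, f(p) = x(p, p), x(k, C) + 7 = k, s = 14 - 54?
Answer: -201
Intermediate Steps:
s = -40
x(k, C) = -7 + k
f(p) = -7 + p
D = -198 (D = 2 - (160 - 1*(-40)) = 2 - (160 + 40) = 2 - 1*200 = 2 - 200 = -198)
D + f(4) = -198 + (-7 + 4) = -198 - 3 = -201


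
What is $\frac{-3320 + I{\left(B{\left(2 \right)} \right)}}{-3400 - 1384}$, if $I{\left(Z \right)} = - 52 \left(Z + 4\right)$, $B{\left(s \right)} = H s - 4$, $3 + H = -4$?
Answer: $\frac{162}{299} \approx 0.54181$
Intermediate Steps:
$H = -7$ ($H = -3 - 4 = -7$)
$B{\left(s \right)} = -4 - 7 s$ ($B{\left(s \right)} = - 7 s - 4 = -4 - 7 s$)
$I{\left(Z \right)} = -208 - 52 Z$ ($I{\left(Z \right)} = - 52 \left(4 + Z\right) = -208 - 52 Z$)
$\frac{-3320 + I{\left(B{\left(2 \right)} \right)}}{-3400 - 1384} = \frac{-3320 - \left(208 + 52 \left(-4 - 14\right)\right)}{-3400 - 1384} = \frac{-3320 - \left(208 + 52 \left(-4 - 14\right)\right)}{-4784} = \left(-3320 - -728\right) \left(- \frac{1}{4784}\right) = \left(-3320 + \left(-208 + 936\right)\right) \left(- \frac{1}{4784}\right) = \left(-3320 + 728\right) \left(- \frac{1}{4784}\right) = \left(-2592\right) \left(- \frac{1}{4784}\right) = \frac{162}{299}$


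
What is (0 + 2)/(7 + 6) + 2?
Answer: 28/13 ≈ 2.1538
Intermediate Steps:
(0 + 2)/(7 + 6) + 2 = 2/13 + 2 = 28/13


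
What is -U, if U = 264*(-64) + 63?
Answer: 16833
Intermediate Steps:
U = -16833 (U = -16896 + 63 = -16833)
-U = -1*(-16833) = 16833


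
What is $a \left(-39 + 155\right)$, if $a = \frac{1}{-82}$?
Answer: $- \frac{58}{41} \approx -1.4146$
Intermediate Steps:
$a = - \frac{1}{82} \approx -0.012195$
$a \left(-39 + 155\right) = - \frac{-39 + 155}{82} = \left(- \frac{1}{82}\right) 116 = - \frac{58}{41}$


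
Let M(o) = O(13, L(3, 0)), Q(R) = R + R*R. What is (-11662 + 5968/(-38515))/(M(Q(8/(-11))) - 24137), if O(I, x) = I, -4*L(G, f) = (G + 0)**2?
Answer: 224583949/464567930 ≈ 0.48343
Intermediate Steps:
Q(R) = R + R**2
L(G, f) = -G**2/4 (L(G, f) = -(G + 0)**2/4 = -G**2/4)
M(o) = 13
(-11662 + 5968/(-38515))/(M(Q(8/(-11))) - 24137) = (-11662 + 5968/(-38515))/(13 - 24137) = (-11662 + 5968*(-1/38515))/(-24124) = (-11662 - 5968/38515)*(-1/24124) = -449167898/38515*(-1/24124) = 224583949/464567930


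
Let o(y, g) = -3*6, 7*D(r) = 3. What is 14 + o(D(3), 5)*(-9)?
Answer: 176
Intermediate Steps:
D(r) = 3/7 (D(r) = (⅐)*3 = 3/7)
o(y, g) = -18
14 + o(D(3), 5)*(-9) = 14 - 18*(-9) = 14 + 162 = 176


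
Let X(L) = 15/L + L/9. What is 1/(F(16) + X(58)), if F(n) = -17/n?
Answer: 4176/23555 ≈ 0.17729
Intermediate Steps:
X(L) = 15/L + L/9 (X(L) = 15/L + L*(⅑) = 15/L + L/9)
1/(F(16) + X(58)) = 1/(-17/16 + (15/58 + (⅑)*58)) = 1/(-17*1/16 + (15*(1/58) + 58/9)) = 1/(-17/16 + (15/58 + 58/9)) = 1/(-17/16 + 3499/522) = 1/(23555/4176) = 4176/23555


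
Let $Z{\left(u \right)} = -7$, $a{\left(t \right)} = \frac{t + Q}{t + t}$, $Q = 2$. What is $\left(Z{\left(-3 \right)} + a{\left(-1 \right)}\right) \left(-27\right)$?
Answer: $\frac{405}{2} \approx 202.5$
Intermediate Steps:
$a{\left(t \right)} = \frac{2 + t}{2 t}$ ($a{\left(t \right)} = \frac{t + 2}{t + t} = \frac{2 + t}{2 t}$)
$\left(Z{\left(-3 \right)} + a{\left(-1 \right)}\right) \left(-27\right) = \left(-7 + \frac{2 - 1}{2 \left(-1\right)}\right) \left(-27\right) = \left(-7 + \frac{1}{2} \left(-1\right) 1\right) \left(-27\right) = \left(-7 - \frac{1}{2}\right) \left(-27\right) = \left(- \frac{15}{2}\right) \left(-27\right) = \frac{405}{2}$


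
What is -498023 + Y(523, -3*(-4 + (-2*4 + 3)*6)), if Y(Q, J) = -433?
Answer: -498456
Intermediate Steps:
-498023 + Y(523, -3*(-4 + (-2*4 + 3)*6)) = -498023 - 433 = -498456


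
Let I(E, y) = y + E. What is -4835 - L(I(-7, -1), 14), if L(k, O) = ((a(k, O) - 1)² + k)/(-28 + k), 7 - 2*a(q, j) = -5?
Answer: -174043/36 ≈ -4834.5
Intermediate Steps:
I(E, y) = E + y
a(q, j) = 6 (a(q, j) = 7/2 - ½*(-5) = 7/2 + 5/2 = 6)
L(k, O) = (25 + k)/(-28 + k) (L(k, O) = ((6 - 1)² + k)/(-28 + k) = (5² + k)/(-28 + k) = (25 + k)/(-28 + k))
-4835 - L(I(-7, -1), 14) = -4835 - (25 + (-7 - 1))/(-28 + (-7 - 1)) = -4835 - (25 - 8)/(-28 - 8) = -4835 - 17/(-36) = -4835 - (-1)*17/36 = -4835 - 1*(-17/36) = -4835 + 17/36 = -174043/36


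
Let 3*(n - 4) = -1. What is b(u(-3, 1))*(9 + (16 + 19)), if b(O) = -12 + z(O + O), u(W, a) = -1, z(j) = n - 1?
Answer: -1232/3 ≈ -410.67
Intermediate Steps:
n = 11/3 (n = 4 + (⅓)*(-1) = 4 - ⅓ = 11/3 ≈ 3.6667)
z(j) = 8/3 (z(j) = 11/3 - 1 = 8/3)
b(O) = -28/3 (b(O) = -12 + 8/3 = -28/3)
b(u(-3, 1))*(9 + (16 + 19)) = -28*(9 + (16 + 19))/3 = -28*(9 + 35)/3 = -28/3*44 = -1232/3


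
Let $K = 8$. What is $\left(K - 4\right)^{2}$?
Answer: $16$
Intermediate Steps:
$\left(K - 4\right)^{2} = \left(8 - 4\right)^{2} = 4^{2} = 16$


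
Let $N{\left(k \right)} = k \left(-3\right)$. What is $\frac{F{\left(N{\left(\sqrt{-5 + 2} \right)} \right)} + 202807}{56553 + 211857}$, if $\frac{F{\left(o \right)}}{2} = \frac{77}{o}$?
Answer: $\frac{202807}{268410} + \frac{77 i \sqrt{3}}{1207845} \approx 0.75559 + 0.00011042 i$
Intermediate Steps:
$N{\left(k \right)} = - 3 k$
$F{\left(o \right)} = \frac{154}{o}$ ($F{\left(o \right)} = 2 \frac{77}{o} = \frac{154}{o}$)
$\frac{F{\left(N{\left(\sqrt{-5 + 2} \right)} \right)} + 202807}{56553 + 211857} = \frac{\frac{154}{\left(-3\right) \sqrt{-5 + 2}} + 202807}{56553 + 211857} = \frac{\frac{154}{\left(-3\right) \sqrt{-3}} + 202807}{268410} = \left(\frac{154}{\left(-3\right) i \sqrt{3}} + 202807\right) \frac{1}{268410} = \left(154 \frac{i \sqrt{3}}{9} + 202807\right) \frac{1}{268410} = \left(\frac{154 i \sqrt{3}}{9} + 202807\right) \frac{1}{268410} = \left(202807 + \frac{154 i \sqrt{3}}{9}\right) \frac{1}{268410} = \frac{202807}{268410} + \frac{77 i \sqrt{3}}{1207845}$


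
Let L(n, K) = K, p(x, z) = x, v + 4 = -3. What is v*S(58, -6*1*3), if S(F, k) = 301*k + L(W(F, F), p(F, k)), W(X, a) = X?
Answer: 37520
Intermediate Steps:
v = -7 (v = -4 - 3 = -7)
S(F, k) = F + 301*k (S(F, k) = 301*k + F = F + 301*k)
v*S(58, -6*1*3) = -7*(58 + 301*(-6*1*3)) = -7*(58 + 301*(-6*3)) = -7*(58 + 301*(-18)) = -7*(58 - 5418) = -7*(-5360) = 37520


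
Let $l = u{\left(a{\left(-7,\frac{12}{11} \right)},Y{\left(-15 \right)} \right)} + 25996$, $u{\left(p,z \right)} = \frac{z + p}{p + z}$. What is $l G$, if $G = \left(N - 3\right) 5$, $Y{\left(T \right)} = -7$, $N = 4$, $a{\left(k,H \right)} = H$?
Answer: $129985$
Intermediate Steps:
$u{\left(p,z \right)} = 1$ ($u{\left(p,z \right)} = \frac{p + z}{p + z} = 1$)
$G = 5$ ($G = \left(4 - 3\right) 5 = 1 \cdot 5 = 5$)
$l = 25997$ ($l = 1 + 25996 = 25997$)
$l G = 25997 \cdot 5 = 129985$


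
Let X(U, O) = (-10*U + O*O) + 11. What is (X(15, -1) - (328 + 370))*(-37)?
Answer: 30932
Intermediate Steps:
X(U, O) = 11 + O**2 - 10*U (X(U, O) = (-10*U + O**2) + 11 = (O**2 - 10*U) + 11 = 11 + O**2 - 10*U)
(X(15, -1) - (328 + 370))*(-37) = ((11 + (-1)**2 - 10*15) - (328 + 370))*(-37) = ((11 + 1 - 150) - 1*698)*(-37) = (-138 - 698)*(-37) = -836*(-37) = 30932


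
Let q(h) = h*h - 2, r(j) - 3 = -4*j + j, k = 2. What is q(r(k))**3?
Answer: 343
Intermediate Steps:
r(j) = 3 - 3*j (r(j) = 3 + (-4*j + j) = 3 - 3*j)
q(h) = -2 + h**2 (q(h) = h**2 - 2 = -2 + h**2)
q(r(k))**3 = (-2 + (3 - 3*2)**2)**3 = (-2 + (3 - 6)**2)**3 = (-2 + (-3)**2)**3 = (-2 + 9)**3 = 7**3 = 343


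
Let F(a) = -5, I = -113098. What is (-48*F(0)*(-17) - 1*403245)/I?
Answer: 407325/113098 ≈ 3.6015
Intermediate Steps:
(-48*F(0)*(-17) - 1*403245)/I = (-48*(-5)*(-17) - 1*403245)/(-113098) = (240*(-17) - 403245)*(-1/113098) = (-4080 - 403245)*(-1/113098) = -407325*(-1/113098) = 407325/113098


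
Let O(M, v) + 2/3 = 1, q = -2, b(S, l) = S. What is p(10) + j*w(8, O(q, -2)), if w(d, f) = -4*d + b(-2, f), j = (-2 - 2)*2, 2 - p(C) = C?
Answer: 264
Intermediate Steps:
p(C) = 2 - C
j = -8 (j = -4*2 = -8)
O(M, v) = 1/3 (O(M, v) = -2/3 + 1 = 1/3)
w(d, f) = -2 - 4*d (w(d, f) = -4*d - 2 = -2 - 4*d)
p(10) + j*w(8, O(q, -2)) = (2 - 1*10) - 8*(-2 - 4*8) = (2 - 10) - 8*(-2 - 32) = -8 - 8*(-34) = -8 + 272 = 264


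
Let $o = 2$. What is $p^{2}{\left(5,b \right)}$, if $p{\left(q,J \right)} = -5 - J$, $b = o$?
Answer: $49$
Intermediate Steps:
$b = 2$
$p^{2}{\left(5,b \right)} = \left(-5 - 2\right)^{2} = \left(-7\right)^{2} = 49$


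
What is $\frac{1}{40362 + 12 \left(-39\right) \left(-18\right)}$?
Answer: $\frac{1}{48786} \approx 2.0498 \cdot 10^{-5}$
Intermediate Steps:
$\frac{1}{40362 + 12 \left(-39\right) \left(-18\right)} = \frac{1}{40362 - -8424} = \frac{1}{40362 + 8424} = \frac{1}{48786}$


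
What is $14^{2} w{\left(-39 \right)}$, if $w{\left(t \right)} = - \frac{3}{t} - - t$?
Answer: $- \frac{99176}{13} \approx -7628.9$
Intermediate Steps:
$w{\left(t \right)} = t - \frac{3}{t}$ ($w{\left(t \right)} = - \frac{3}{t} + t = t - \frac{3}{t}$)
$14^{2} w{\left(-39 \right)} = 14^{2} \left(-39 - \frac{3}{-39}\right) = 196 \left(-39 - - \frac{1}{13}\right) = 196 \left(-39 + \frac{1}{13}\right) = 196 \left(- \frac{506}{13}\right) = - \frac{99176}{13}$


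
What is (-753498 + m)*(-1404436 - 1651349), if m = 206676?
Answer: 1670970465270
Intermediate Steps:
(-753498 + m)*(-1404436 - 1651349) = (-753498 + 206676)*(-1404436 - 1651349) = -546822*(-3055785) = 1670970465270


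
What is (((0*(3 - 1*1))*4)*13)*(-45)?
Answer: 0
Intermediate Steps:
(((0*(3 - 1*1))*4)*13)*(-45) = (((0*(3 - 1))*4)*13)*(-45) = (((0*2)*4)*13)*(-45) = ((0*4)*13)*(-45) = (0*13)*(-45) = 0*(-45) = 0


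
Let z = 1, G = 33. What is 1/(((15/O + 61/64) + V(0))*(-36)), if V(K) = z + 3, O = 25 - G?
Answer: -16/1773 ≈ -0.0090242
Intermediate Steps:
O = -8 (O = 25 - 1*33 = 25 - 33 = -8)
V(K) = 4 (V(K) = 1 + 3 = 4)
1/(((15/O + 61/64) + V(0))*(-36)) = 1/(((15/(-8) + 61/64) + 4)*(-36)) = 1/(((15*(-⅛) + 61*(1/64)) + 4)*(-36)) = 1/(((-15/8 + 61/64) + 4)*(-36)) = 1/((-59/64 + 4)*(-36)) = 1/((197/64)*(-36)) = 1/(-1773/16) = -16/1773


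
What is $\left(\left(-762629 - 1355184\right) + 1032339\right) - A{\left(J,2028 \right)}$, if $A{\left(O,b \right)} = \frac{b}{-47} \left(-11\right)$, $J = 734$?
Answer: $- \frac{51039586}{47} \approx -1.0859 \cdot 10^{6}$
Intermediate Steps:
$A{\left(O,b \right)} = \frac{11 b}{47}$ ($A{\left(O,b \right)} = b \left(- \frac{1}{47}\right) \left(-11\right) = - \frac{b}{47} \left(-11\right) = \frac{11 b}{47}$)
$\left(\left(-762629 - 1355184\right) + 1032339\right) - A{\left(J,2028 \right)} = \left(\left(-762629 - 1355184\right) + 1032339\right) - \frac{11}{47} \cdot 2028 = \left(-2117813 + 1032339\right) - \frac{22308}{47} = -1085474 - \frac{22308}{47} = - \frac{51039586}{47}$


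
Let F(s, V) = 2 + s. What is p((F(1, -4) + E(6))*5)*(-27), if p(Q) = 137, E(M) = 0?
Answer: -3699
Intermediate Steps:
p((F(1, -4) + E(6))*5)*(-27) = 137*(-27) = -3699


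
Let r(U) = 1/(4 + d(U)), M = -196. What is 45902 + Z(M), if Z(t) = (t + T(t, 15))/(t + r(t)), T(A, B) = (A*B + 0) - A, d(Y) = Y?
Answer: 1727994446/37633 ≈ 45917.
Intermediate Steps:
T(A, B) = -A + A*B (T(A, B) = A*B - A = -A + A*B)
r(U) = 1/(4 + U)
Z(t) = 15*t/(t + 1/(4 + t)) (Z(t) = (t + t*(-1 + 15))/(t + 1/(4 + t)) = (t + t*14)/(t + 1/(4 + t)) = (t + 14*t)/(t + 1/(4 + t)) = (15*t)/(t + 1/(4 + t)) = 15*t/(t + 1/(4 + t)))
45902 + Z(M) = 45902 + 15*(-196)*(4 - 196)/(1 - 196*(4 - 196)) = 45902 + 15*(-196)*(-192)/(1 - 196*(-192)) = 45902 + 15*(-196)*(-192)/(1 + 37632) = 45902 + 15*(-196)*(-192)/37633 = 45902 + 15*(-196)*(1/37633)*(-192) = 45902 + 564480/37633 = 1727994446/37633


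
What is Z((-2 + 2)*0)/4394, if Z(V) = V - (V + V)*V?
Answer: 0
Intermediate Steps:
Z(V) = V - 2*V² (Z(V) = V - 2*V*V = V - 2*V²)
Z((-2 + 2)*0)/4394 = (((-2 + 2)*0)*(1 - 2*(-2 + 2)*0))/4394 = ((0*0)*(1 - 0*0))*(1/4394) = (0*(1 - 2*0))*(1/4394) = (0*(1 + 0))*(1/4394) = (0*1)*(1/4394) = 0*(1/4394) = 0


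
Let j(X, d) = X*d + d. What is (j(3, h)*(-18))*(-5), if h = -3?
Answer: -1080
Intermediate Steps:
j(X, d) = d + X*d
(j(3, h)*(-18))*(-5) = (-3*(1 + 3)*(-18))*(-5) = (-3*4*(-18))*(-5) = -12*(-18)*(-5) = 216*(-5) = -1080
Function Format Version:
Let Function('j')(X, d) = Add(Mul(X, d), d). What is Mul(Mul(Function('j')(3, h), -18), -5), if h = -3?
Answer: -1080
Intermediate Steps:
Function('j')(X, d) = Add(d, Mul(X, d))
Mul(Mul(Function('j')(3, h), -18), -5) = Mul(Mul(Mul(-3, Add(1, 3)), -18), -5) = Mul(Mul(Mul(-3, 4), -18), -5) = Mul(Mul(-12, -18), -5) = Mul(216, -5) = -1080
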